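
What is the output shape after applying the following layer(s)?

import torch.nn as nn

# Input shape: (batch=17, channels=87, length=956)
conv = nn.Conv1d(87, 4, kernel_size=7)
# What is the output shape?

Input shape: (17, 87, 956)
Output shape: (17, 4, 950)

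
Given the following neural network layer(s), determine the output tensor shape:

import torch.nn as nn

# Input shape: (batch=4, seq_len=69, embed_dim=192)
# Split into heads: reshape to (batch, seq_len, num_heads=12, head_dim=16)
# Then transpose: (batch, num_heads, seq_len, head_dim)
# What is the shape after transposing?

Input shape: (4, 69, 192)
  -> after reshape: (4, 69, 12, 16)
Output shape: (4, 12, 69, 16)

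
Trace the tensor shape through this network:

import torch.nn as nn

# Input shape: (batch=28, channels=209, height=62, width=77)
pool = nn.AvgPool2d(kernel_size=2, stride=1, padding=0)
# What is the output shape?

Input shape: (28, 209, 62, 77)
Output shape: (28, 209, 61, 76)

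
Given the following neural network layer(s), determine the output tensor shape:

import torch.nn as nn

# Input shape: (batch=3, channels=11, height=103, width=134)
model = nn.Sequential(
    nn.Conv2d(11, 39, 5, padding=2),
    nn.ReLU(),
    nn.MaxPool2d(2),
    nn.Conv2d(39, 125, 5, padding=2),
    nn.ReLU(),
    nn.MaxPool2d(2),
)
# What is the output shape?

Input shape: (3, 11, 103, 134)
  -> after first Conv2d: (3, 39, 103, 134)
  -> after first MaxPool2d: (3, 39, 51, 67)
  -> after second Conv2d: (3, 125, 51, 67)
Output shape: (3, 125, 25, 33)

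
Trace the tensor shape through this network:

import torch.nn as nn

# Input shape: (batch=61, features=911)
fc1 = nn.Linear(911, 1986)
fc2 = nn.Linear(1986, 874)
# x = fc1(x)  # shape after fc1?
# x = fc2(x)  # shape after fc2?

Input shape: (61, 911)
  -> after fc1: (61, 1986)
Output shape: (61, 874)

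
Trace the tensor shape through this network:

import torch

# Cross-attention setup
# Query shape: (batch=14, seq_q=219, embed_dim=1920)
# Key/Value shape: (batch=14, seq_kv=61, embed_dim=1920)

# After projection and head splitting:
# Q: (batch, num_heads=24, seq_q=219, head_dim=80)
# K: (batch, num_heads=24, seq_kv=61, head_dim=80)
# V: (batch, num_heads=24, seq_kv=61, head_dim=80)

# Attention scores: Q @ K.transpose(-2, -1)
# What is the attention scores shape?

Input shape: (14, 219, 1920)
Output shape: (14, 24, 219, 61)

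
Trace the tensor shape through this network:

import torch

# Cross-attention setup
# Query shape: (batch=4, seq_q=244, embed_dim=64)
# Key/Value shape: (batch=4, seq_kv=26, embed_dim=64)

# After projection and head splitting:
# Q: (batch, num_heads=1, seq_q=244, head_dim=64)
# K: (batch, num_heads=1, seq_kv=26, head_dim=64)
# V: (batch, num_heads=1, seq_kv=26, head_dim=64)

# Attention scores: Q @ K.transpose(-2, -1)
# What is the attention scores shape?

Input shape: (4, 244, 64)
Output shape: (4, 1, 244, 26)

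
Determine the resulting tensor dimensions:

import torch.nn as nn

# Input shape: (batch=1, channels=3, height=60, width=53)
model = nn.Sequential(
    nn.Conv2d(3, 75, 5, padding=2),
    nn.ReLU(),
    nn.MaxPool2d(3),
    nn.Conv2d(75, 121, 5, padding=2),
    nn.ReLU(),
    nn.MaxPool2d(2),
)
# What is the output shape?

Input shape: (1, 3, 60, 53)
  -> after first Conv2d: (1, 75, 60, 53)
  -> after first MaxPool2d: (1, 75, 20, 17)
  -> after second Conv2d: (1, 121, 20, 17)
Output shape: (1, 121, 10, 8)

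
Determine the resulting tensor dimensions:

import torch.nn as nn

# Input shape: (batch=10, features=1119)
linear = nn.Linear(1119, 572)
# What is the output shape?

Input shape: (10, 1119)
Output shape: (10, 572)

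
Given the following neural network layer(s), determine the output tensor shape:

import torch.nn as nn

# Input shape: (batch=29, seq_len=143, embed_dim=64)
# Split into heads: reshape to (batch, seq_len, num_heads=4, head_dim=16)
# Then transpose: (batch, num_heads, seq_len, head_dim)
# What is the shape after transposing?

Input shape: (29, 143, 64)
  -> after reshape: (29, 143, 4, 16)
Output shape: (29, 4, 143, 16)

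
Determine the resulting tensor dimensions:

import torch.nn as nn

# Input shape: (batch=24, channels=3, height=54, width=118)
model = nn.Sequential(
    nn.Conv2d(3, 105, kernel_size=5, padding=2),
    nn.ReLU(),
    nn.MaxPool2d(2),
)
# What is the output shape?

Input shape: (24, 3, 54, 118)
  -> after Conv2d: (24, 105, 54, 118)
  -> after ReLU: (24, 105, 54, 118)
Output shape: (24, 105, 27, 59)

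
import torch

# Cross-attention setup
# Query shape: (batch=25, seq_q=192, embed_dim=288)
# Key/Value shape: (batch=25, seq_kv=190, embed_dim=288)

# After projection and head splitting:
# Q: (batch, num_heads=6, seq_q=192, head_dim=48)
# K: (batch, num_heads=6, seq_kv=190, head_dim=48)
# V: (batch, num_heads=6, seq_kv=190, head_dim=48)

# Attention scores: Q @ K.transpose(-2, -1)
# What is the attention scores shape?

Input shape: (25, 192, 288)
Output shape: (25, 6, 192, 190)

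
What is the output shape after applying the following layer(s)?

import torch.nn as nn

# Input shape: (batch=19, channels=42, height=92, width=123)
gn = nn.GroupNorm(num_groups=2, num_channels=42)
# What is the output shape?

Input shape: (19, 42, 92, 123)
Output shape: (19, 42, 92, 123)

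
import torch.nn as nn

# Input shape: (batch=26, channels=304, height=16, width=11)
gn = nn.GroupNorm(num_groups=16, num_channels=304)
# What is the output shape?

Input shape: (26, 304, 16, 11)
Output shape: (26, 304, 16, 11)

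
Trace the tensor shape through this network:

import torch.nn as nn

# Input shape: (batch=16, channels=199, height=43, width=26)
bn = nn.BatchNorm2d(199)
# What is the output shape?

Input shape: (16, 199, 43, 26)
Output shape: (16, 199, 43, 26)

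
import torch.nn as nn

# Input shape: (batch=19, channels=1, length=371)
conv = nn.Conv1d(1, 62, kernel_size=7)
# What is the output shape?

Input shape: (19, 1, 371)
Output shape: (19, 62, 365)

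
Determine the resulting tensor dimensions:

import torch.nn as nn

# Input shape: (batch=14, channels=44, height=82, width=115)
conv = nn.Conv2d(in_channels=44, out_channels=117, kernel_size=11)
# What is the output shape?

Input shape: (14, 44, 82, 115)
Output shape: (14, 117, 72, 105)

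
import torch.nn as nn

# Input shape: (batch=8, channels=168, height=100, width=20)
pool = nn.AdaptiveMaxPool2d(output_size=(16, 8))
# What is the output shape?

Input shape: (8, 168, 100, 20)
Output shape: (8, 168, 16, 8)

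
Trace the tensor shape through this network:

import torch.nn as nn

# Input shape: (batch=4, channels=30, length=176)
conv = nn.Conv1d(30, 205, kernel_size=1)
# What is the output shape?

Input shape: (4, 30, 176)
Output shape: (4, 205, 176)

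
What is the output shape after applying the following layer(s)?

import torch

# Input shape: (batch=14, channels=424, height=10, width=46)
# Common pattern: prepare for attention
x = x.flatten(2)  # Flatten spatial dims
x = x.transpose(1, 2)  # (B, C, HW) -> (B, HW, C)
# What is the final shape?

Input shape: (14, 424, 10, 46)
  -> after flatten(2): (14, 424, 460)
Output shape: (14, 460, 424)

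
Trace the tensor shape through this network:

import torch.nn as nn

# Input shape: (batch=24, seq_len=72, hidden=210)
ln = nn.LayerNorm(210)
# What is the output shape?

Input shape: (24, 72, 210)
Output shape: (24, 72, 210)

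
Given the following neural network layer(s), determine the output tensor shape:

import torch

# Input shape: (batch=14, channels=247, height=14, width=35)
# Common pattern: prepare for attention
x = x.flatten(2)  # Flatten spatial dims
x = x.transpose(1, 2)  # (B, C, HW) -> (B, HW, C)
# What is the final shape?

Input shape: (14, 247, 14, 35)
  -> after flatten(2): (14, 247, 490)
Output shape: (14, 490, 247)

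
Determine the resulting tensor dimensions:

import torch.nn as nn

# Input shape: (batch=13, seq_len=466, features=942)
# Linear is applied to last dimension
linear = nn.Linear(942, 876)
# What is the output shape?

Input shape: (13, 466, 942)
Output shape: (13, 466, 876)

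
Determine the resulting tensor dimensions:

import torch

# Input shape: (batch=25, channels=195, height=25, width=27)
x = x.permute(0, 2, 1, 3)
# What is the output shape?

Input shape: (25, 195, 25, 27)
Output shape: (25, 25, 195, 27)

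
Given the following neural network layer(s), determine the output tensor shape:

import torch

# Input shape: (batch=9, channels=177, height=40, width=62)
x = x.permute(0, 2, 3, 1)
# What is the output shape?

Input shape: (9, 177, 40, 62)
Output shape: (9, 40, 62, 177)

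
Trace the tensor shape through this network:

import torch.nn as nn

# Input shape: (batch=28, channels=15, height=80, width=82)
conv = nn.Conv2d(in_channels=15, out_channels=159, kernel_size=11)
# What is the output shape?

Input shape: (28, 15, 80, 82)
Output shape: (28, 159, 70, 72)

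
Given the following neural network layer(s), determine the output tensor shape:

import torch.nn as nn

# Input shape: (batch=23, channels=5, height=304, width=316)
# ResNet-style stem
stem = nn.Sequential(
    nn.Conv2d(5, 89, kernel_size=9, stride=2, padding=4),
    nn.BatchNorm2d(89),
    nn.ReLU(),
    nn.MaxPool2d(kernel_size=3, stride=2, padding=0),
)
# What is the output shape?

Input shape: (23, 5, 304, 316)
  -> after Conv2d 9x9 stride=2: (23, 89, 152, 158)
Output shape: (23, 89, 75, 78)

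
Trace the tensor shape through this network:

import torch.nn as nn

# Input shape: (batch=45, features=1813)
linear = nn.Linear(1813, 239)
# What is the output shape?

Input shape: (45, 1813)
Output shape: (45, 239)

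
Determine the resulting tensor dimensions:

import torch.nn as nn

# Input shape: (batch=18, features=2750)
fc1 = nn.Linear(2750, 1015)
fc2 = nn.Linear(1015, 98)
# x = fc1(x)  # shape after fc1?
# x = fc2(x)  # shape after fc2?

Input shape: (18, 2750)
  -> after fc1: (18, 1015)
Output shape: (18, 98)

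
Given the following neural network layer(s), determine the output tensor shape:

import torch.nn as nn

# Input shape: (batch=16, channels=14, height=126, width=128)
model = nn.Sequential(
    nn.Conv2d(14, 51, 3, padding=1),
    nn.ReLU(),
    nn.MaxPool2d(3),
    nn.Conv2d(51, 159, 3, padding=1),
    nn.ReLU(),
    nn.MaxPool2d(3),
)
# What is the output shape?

Input shape: (16, 14, 126, 128)
  -> after first Conv2d: (16, 51, 126, 128)
  -> after first MaxPool2d: (16, 51, 42, 42)
  -> after second Conv2d: (16, 159, 42, 42)
Output shape: (16, 159, 14, 14)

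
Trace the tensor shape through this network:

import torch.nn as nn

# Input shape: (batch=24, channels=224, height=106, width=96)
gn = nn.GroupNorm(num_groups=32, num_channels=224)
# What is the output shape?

Input shape: (24, 224, 106, 96)
Output shape: (24, 224, 106, 96)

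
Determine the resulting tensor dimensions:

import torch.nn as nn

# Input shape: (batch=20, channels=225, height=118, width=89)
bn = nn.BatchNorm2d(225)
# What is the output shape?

Input shape: (20, 225, 118, 89)
Output shape: (20, 225, 118, 89)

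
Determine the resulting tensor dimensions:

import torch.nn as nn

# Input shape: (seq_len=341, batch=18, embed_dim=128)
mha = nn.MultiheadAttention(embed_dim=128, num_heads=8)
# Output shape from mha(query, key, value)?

Input shape: (341, 18, 128)
Output shape: (341, 18, 128)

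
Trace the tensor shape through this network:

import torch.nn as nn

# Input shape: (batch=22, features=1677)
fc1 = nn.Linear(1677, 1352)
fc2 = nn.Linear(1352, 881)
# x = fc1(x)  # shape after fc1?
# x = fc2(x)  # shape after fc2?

Input shape: (22, 1677)
  -> after fc1: (22, 1352)
Output shape: (22, 881)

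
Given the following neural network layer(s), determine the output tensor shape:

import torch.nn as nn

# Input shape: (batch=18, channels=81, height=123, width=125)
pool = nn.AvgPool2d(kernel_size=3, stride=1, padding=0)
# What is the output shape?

Input shape: (18, 81, 123, 125)
Output shape: (18, 81, 121, 123)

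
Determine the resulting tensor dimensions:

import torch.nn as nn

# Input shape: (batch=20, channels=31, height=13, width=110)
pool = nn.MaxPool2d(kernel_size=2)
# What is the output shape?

Input shape: (20, 31, 13, 110)
Output shape: (20, 31, 6, 55)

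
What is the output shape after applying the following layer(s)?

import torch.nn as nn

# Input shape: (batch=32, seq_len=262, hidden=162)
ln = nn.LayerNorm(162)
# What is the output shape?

Input shape: (32, 262, 162)
Output shape: (32, 262, 162)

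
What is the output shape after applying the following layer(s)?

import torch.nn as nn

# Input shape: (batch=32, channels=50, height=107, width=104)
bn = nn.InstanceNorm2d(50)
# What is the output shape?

Input shape: (32, 50, 107, 104)
Output shape: (32, 50, 107, 104)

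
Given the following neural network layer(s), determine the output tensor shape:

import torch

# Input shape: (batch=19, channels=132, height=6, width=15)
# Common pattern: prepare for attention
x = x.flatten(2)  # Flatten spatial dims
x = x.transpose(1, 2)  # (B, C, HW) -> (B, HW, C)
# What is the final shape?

Input shape: (19, 132, 6, 15)
  -> after flatten(2): (19, 132, 90)
Output shape: (19, 90, 132)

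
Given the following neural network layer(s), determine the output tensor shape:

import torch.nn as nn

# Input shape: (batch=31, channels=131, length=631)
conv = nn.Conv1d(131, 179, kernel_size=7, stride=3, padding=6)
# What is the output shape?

Input shape: (31, 131, 631)
Output shape: (31, 179, 213)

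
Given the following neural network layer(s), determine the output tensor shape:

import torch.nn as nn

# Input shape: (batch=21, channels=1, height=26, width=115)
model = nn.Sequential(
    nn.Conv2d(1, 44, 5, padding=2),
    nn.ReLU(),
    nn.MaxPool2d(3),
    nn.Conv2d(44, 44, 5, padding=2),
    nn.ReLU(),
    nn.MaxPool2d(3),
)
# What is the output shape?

Input shape: (21, 1, 26, 115)
  -> after first Conv2d: (21, 44, 26, 115)
  -> after first MaxPool2d: (21, 44, 8, 38)
  -> after second Conv2d: (21, 44, 8, 38)
Output shape: (21, 44, 2, 12)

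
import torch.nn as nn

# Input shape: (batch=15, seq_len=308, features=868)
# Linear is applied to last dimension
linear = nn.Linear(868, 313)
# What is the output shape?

Input shape: (15, 308, 868)
Output shape: (15, 308, 313)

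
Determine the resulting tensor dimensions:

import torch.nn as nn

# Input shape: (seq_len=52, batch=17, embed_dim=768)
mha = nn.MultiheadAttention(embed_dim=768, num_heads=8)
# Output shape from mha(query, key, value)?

Input shape: (52, 17, 768)
Output shape: (52, 17, 768)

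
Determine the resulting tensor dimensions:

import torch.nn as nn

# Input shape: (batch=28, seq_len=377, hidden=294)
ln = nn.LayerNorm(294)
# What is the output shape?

Input shape: (28, 377, 294)
Output shape: (28, 377, 294)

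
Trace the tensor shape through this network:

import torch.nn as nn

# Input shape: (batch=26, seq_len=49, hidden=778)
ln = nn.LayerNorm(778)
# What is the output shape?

Input shape: (26, 49, 778)
Output shape: (26, 49, 778)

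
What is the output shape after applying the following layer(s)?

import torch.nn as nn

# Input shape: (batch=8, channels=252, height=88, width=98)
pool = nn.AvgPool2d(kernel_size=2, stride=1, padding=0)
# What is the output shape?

Input shape: (8, 252, 88, 98)
Output shape: (8, 252, 87, 97)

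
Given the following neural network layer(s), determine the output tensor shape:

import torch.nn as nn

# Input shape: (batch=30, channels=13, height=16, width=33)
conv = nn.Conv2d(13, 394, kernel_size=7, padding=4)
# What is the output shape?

Input shape: (30, 13, 16, 33)
Output shape: (30, 394, 18, 35)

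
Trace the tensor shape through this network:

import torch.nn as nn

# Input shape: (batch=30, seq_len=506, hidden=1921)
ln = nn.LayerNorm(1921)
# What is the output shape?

Input shape: (30, 506, 1921)
Output shape: (30, 506, 1921)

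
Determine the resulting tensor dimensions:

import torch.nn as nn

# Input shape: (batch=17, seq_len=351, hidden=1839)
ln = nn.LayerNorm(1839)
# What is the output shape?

Input shape: (17, 351, 1839)
Output shape: (17, 351, 1839)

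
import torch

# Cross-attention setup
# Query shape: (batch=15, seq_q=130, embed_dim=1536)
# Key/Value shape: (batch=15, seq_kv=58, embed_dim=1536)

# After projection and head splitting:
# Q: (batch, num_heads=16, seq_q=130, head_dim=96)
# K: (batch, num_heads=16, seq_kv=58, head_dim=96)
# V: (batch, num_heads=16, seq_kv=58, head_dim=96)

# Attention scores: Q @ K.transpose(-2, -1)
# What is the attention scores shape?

Input shape: (15, 130, 1536)
Output shape: (15, 16, 130, 58)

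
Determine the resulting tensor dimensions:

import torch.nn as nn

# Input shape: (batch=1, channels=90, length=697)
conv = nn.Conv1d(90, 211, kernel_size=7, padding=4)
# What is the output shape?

Input shape: (1, 90, 697)
Output shape: (1, 211, 699)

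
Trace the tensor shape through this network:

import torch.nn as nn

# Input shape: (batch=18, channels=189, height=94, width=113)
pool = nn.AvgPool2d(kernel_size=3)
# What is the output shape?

Input shape: (18, 189, 94, 113)
Output shape: (18, 189, 31, 37)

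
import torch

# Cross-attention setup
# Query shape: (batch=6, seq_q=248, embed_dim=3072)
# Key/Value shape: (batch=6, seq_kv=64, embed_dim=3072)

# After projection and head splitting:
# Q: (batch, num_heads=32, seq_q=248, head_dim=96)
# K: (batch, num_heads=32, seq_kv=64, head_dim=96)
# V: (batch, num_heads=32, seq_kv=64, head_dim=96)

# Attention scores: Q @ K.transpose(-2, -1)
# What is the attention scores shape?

Input shape: (6, 248, 3072)
Output shape: (6, 32, 248, 64)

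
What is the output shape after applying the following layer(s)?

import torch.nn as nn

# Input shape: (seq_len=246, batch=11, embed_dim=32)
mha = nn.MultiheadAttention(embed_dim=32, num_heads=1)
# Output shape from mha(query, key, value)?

Input shape: (246, 11, 32)
Output shape: (246, 11, 32)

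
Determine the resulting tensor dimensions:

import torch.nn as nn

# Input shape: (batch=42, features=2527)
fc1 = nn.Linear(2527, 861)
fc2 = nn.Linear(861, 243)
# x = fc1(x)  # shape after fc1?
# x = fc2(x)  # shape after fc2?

Input shape: (42, 2527)
  -> after fc1: (42, 861)
Output shape: (42, 243)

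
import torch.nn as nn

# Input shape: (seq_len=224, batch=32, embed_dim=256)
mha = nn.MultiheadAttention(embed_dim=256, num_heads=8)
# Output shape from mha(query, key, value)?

Input shape: (224, 32, 256)
Output shape: (224, 32, 256)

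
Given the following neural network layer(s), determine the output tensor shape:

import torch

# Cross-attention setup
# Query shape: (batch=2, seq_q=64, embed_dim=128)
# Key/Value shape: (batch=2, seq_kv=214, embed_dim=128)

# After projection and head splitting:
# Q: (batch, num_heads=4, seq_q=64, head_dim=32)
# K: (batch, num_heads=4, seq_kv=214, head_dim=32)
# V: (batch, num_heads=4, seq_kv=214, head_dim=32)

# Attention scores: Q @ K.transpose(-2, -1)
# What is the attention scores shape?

Input shape: (2, 64, 128)
Output shape: (2, 4, 64, 214)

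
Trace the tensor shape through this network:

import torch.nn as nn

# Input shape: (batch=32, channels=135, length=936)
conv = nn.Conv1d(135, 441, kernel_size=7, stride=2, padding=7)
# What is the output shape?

Input shape: (32, 135, 936)
Output shape: (32, 441, 472)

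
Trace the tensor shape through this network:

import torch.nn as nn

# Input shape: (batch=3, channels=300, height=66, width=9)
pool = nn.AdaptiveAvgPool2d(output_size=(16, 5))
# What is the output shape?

Input shape: (3, 300, 66, 9)
Output shape: (3, 300, 16, 5)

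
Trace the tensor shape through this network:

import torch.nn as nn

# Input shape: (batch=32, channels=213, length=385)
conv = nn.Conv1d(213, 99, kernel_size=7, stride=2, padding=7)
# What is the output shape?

Input shape: (32, 213, 385)
Output shape: (32, 99, 197)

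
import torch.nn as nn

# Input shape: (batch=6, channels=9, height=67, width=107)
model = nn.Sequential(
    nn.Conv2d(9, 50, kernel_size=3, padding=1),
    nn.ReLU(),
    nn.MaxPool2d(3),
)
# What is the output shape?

Input shape: (6, 9, 67, 107)
  -> after Conv2d: (6, 50, 67, 107)
  -> after ReLU: (6, 50, 67, 107)
Output shape: (6, 50, 22, 35)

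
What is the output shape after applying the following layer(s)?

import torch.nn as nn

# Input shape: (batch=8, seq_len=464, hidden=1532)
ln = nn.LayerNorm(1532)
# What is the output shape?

Input shape: (8, 464, 1532)
Output shape: (8, 464, 1532)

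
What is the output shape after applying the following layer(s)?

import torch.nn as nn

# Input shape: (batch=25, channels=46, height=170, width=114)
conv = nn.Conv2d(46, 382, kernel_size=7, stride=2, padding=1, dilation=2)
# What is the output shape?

Input shape: (25, 46, 170, 114)
Output shape: (25, 382, 80, 52)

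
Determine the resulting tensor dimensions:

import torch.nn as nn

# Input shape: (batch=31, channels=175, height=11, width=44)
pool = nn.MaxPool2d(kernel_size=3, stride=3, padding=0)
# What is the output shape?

Input shape: (31, 175, 11, 44)
Output shape: (31, 175, 3, 14)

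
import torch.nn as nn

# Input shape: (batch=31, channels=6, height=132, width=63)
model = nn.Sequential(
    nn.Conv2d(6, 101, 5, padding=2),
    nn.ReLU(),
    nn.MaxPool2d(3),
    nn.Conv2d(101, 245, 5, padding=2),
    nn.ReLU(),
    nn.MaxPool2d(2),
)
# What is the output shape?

Input shape: (31, 6, 132, 63)
  -> after first Conv2d: (31, 101, 132, 63)
  -> after first MaxPool2d: (31, 101, 44, 21)
  -> after second Conv2d: (31, 245, 44, 21)
Output shape: (31, 245, 22, 10)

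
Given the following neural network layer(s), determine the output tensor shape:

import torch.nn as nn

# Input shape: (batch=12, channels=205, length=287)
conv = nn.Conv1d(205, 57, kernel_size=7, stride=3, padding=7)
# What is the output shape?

Input shape: (12, 205, 287)
Output shape: (12, 57, 99)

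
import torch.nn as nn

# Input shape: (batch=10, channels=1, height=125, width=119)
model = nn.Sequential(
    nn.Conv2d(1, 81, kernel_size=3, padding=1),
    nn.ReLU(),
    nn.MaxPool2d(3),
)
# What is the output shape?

Input shape: (10, 1, 125, 119)
  -> after Conv2d: (10, 81, 125, 119)
  -> after ReLU: (10, 81, 125, 119)
Output shape: (10, 81, 41, 39)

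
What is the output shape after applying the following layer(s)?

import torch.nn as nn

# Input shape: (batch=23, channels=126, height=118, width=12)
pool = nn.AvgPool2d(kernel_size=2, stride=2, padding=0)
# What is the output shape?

Input shape: (23, 126, 118, 12)
Output shape: (23, 126, 59, 6)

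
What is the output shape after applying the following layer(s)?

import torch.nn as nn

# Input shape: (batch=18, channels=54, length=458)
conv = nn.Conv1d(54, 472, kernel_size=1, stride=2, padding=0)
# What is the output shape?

Input shape: (18, 54, 458)
Output shape: (18, 472, 229)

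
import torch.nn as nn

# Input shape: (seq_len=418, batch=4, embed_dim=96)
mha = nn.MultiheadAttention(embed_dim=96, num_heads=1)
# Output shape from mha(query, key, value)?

Input shape: (418, 4, 96)
Output shape: (418, 4, 96)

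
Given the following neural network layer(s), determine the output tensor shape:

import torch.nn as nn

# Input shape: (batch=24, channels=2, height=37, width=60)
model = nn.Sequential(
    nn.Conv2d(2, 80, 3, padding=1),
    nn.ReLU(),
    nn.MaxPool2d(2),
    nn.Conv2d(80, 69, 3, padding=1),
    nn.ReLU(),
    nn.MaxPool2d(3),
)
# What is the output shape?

Input shape: (24, 2, 37, 60)
  -> after first Conv2d: (24, 80, 37, 60)
  -> after first MaxPool2d: (24, 80, 18, 30)
  -> after second Conv2d: (24, 69, 18, 30)
Output shape: (24, 69, 6, 10)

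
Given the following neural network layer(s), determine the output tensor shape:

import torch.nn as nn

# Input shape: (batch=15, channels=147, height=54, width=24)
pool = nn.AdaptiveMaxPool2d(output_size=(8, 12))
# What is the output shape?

Input shape: (15, 147, 54, 24)
Output shape: (15, 147, 8, 12)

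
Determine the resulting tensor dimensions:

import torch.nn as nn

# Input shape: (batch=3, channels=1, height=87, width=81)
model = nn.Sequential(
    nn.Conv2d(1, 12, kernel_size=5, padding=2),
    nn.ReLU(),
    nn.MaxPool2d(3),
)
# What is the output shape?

Input shape: (3, 1, 87, 81)
  -> after Conv2d: (3, 12, 87, 81)
  -> after ReLU: (3, 12, 87, 81)
Output shape: (3, 12, 29, 27)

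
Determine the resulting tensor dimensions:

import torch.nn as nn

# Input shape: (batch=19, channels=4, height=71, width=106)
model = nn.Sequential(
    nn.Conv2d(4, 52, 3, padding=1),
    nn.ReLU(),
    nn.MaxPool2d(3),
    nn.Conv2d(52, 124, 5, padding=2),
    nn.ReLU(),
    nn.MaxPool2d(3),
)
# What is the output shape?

Input shape: (19, 4, 71, 106)
  -> after first Conv2d: (19, 52, 71, 106)
  -> after first MaxPool2d: (19, 52, 23, 35)
  -> after second Conv2d: (19, 124, 23, 35)
Output shape: (19, 124, 7, 11)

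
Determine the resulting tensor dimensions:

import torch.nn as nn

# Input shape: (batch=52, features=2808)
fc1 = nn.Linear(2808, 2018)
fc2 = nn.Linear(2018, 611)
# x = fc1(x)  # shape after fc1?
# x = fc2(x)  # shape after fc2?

Input shape: (52, 2808)
  -> after fc1: (52, 2018)
Output shape: (52, 611)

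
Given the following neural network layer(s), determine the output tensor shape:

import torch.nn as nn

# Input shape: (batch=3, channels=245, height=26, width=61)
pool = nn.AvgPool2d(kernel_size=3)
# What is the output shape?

Input shape: (3, 245, 26, 61)
Output shape: (3, 245, 8, 20)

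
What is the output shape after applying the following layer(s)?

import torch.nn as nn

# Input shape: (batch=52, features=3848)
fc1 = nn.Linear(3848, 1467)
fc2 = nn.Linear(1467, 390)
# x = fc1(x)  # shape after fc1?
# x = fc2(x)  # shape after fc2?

Input shape: (52, 3848)
  -> after fc1: (52, 1467)
Output shape: (52, 390)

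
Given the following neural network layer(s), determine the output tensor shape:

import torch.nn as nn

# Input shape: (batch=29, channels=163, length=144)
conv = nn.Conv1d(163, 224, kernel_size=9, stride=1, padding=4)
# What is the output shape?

Input shape: (29, 163, 144)
Output shape: (29, 224, 144)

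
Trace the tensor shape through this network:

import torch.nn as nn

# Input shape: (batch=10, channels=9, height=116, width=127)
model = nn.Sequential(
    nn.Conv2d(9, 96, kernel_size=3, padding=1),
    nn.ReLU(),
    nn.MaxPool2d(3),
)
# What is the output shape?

Input shape: (10, 9, 116, 127)
  -> after Conv2d: (10, 96, 116, 127)
  -> after ReLU: (10, 96, 116, 127)
Output shape: (10, 96, 38, 42)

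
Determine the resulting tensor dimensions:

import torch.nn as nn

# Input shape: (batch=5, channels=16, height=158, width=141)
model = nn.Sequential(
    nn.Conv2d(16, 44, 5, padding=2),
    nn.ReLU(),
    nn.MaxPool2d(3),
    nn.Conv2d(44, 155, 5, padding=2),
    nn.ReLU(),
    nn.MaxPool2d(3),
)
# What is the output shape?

Input shape: (5, 16, 158, 141)
  -> after first Conv2d: (5, 44, 158, 141)
  -> after first MaxPool2d: (5, 44, 52, 47)
  -> after second Conv2d: (5, 155, 52, 47)
Output shape: (5, 155, 17, 15)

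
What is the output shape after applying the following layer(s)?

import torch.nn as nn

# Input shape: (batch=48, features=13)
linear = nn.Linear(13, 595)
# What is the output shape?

Input shape: (48, 13)
Output shape: (48, 595)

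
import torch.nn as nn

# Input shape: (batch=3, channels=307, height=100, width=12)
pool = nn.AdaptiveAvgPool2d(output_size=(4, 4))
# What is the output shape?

Input shape: (3, 307, 100, 12)
Output shape: (3, 307, 4, 4)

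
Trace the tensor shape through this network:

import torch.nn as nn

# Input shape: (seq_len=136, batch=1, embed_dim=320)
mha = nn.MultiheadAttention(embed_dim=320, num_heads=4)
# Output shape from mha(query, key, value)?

Input shape: (136, 1, 320)
Output shape: (136, 1, 320)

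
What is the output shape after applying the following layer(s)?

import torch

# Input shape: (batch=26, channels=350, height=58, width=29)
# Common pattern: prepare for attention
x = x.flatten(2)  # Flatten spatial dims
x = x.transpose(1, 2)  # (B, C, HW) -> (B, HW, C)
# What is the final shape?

Input shape: (26, 350, 58, 29)
  -> after flatten(2): (26, 350, 1682)
Output shape: (26, 1682, 350)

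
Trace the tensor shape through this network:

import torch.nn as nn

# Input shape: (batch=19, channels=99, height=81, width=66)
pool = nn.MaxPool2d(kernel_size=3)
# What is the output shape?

Input shape: (19, 99, 81, 66)
Output shape: (19, 99, 27, 22)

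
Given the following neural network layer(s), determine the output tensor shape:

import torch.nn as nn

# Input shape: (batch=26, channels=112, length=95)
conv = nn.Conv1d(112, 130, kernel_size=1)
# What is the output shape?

Input shape: (26, 112, 95)
Output shape: (26, 130, 95)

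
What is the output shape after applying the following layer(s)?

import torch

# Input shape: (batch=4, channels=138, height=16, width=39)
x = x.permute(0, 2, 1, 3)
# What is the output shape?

Input shape: (4, 138, 16, 39)
Output shape: (4, 16, 138, 39)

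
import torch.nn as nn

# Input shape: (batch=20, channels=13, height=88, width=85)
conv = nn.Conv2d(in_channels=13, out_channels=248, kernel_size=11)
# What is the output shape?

Input shape: (20, 13, 88, 85)
Output shape: (20, 248, 78, 75)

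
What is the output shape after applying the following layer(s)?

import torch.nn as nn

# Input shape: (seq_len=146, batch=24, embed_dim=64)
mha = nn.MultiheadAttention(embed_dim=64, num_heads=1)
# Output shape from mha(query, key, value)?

Input shape: (146, 24, 64)
Output shape: (146, 24, 64)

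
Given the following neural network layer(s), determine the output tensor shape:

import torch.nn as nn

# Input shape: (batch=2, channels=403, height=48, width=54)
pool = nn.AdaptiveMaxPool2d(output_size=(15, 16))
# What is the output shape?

Input shape: (2, 403, 48, 54)
Output shape: (2, 403, 15, 16)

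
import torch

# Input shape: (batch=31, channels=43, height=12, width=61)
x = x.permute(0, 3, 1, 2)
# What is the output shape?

Input shape: (31, 43, 12, 61)
Output shape: (31, 61, 43, 12)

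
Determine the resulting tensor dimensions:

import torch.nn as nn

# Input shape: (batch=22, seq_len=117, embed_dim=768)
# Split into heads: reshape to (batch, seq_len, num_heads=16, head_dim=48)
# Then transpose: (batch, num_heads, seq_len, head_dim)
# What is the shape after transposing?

Input shape: (22, 117, 768)
  -> after reshape: (22, 117, 16, 48)
Output shape: (22, 16, 117, 48)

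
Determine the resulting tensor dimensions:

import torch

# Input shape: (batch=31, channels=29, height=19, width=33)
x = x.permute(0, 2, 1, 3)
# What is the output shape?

Input shape: (31, 29, 19, 33)
Output shape: (31, 19, 29, 33)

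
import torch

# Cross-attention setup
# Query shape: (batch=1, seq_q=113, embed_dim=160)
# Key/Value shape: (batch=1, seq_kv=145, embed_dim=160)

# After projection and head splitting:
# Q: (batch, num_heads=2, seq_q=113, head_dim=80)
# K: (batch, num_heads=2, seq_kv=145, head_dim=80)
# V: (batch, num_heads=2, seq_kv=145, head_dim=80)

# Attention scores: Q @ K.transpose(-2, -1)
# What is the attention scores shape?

Input shape: (1, 113, 160)
Output shape: (1, 2, 113, 145)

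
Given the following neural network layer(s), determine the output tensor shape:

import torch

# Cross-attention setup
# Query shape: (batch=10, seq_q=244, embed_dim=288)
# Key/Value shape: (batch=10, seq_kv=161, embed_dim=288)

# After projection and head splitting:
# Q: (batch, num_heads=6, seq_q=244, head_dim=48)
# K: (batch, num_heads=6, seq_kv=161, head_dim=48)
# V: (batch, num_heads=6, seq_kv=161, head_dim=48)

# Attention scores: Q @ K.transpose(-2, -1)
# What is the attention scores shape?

Input shape: (10, 244, 288)
Output shape: (10, 6, 244, 161)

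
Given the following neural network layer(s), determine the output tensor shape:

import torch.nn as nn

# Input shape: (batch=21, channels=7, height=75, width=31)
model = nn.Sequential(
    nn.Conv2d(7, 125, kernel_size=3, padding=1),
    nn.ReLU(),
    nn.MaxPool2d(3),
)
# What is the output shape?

Input shape: (21, 7, 75, 31)
  -> after Conv2d: (21, 125, 75, 31)
  -> after ReLU: (21, 125, 75, 31)
Output shape: (21, 125, 25, 10)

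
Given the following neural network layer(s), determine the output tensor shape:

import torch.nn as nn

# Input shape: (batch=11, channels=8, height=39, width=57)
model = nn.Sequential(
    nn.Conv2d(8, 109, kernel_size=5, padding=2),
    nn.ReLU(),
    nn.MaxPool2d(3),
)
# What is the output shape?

Input shape: (11, 8, 39, 57)
  -> after Conv2d: (11, 109, 39, 57)
  -> after ReLU: (11, 109, 39, 57)
Output shape: (11, 109, 13, 19)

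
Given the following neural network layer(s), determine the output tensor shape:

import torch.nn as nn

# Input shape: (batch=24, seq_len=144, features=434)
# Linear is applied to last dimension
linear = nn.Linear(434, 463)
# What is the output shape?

Input shape: (24, 144, 434)
Output shape: (24, 144, 463)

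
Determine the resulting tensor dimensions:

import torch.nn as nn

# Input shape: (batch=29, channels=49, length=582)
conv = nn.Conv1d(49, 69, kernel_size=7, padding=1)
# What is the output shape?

Input shape: (29, 49, 582)
Output shape: (29, 69, 578)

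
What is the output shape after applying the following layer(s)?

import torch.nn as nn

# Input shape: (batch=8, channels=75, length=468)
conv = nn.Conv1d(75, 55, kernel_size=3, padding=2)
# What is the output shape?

Input shape: (8, 75, 468)
Output shape: (8, 55, 470)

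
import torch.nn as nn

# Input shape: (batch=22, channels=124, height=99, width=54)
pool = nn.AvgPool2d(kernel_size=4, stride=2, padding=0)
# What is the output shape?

Input shape: (22, 124, 99, 54)
Output shape: (22, 124, 48, 26)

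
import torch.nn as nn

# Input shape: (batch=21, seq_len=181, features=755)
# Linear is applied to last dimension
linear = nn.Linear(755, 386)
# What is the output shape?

Input shape: (21, 181, 755)
Output shape: (21, 181, 386)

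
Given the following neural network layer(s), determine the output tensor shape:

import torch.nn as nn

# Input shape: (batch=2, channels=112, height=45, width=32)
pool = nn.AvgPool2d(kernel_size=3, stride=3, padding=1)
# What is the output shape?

Input shape: (2, 112, 45, 32)
Output shape: (2, 112, 15, 11)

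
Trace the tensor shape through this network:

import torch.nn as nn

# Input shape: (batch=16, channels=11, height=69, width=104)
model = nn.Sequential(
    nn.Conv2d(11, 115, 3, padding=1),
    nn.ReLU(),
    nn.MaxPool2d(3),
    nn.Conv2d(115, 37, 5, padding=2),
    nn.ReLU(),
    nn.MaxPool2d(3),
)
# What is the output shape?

Input shape: (16, 11, 69, 104)
  -> after first Conv2d: (16, 115, 69, 104)
  -> after first MaxPool2d: (16, 115, 23, 34)
  -> after second Conv2d: (16, 37, 23, 34)
Output shape: (16, 37, 7, 11)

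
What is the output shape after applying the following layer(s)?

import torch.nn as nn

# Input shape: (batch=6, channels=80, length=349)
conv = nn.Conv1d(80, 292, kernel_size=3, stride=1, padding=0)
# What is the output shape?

Input shape: (6, 80, 349)
Output shape: (6, 292, 347)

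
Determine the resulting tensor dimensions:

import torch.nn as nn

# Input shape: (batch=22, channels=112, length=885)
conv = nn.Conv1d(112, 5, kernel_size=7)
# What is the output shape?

Input shape: (22, 112, 885)
Output shape: (22, 5, 879)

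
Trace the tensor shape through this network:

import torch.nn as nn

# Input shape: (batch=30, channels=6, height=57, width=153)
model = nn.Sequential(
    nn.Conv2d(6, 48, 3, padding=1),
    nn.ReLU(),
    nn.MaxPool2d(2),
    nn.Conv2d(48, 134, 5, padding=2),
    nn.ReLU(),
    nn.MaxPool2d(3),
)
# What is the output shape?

Input shape: (30, 6, 57, 153)
  -> after first Conv2d: (30, 48, 57, 153)
  -> after first MaxPool2d: (30, 48, 28, 76)
  -> after second Conv2d: (30, 134, 28, 76)
Output shape: (30, 134, 9, 25)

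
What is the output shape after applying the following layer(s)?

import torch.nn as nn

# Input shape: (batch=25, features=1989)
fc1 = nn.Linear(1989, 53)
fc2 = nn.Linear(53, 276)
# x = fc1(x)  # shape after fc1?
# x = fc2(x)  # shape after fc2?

Input shape: (25, 1989)
  -> after fc1: (25, 53)
Output shape: (25, 276)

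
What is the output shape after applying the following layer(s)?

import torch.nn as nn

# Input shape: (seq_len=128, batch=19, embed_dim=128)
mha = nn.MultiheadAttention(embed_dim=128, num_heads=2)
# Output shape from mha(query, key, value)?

Input shape: (128, 19, 128)
Output shape: (128, 19, 128)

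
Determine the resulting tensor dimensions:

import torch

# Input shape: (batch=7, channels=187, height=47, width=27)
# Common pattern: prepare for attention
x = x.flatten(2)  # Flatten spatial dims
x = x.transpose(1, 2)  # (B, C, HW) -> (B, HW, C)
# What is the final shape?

Input shape: (7, 187, 47, 27)
  -> after flatten(2): (7, 187, 1269)
Output shape: (7, 1269, 187)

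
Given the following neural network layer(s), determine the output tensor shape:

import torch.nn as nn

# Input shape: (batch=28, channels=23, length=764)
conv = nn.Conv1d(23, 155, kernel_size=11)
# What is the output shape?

Input shape: (28, 23, 764)
Output shape: (28, 155, 754)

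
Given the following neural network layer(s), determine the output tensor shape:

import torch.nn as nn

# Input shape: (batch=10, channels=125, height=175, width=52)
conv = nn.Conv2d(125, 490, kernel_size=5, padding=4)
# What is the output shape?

Input shape: (10, 125, 175, 52)
Output shape: (10, 490, 179, 56)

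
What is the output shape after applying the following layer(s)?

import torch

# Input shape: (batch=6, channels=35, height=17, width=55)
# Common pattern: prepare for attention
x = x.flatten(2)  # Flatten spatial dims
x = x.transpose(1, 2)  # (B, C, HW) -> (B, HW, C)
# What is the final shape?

Input shape: (6, 35, 17, 55)
  -> after flatten(2): (6, 35, 935)
Output shape: (6, 935, 35)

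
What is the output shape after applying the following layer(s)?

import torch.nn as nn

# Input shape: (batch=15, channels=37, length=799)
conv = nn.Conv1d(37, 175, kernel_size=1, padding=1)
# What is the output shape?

Input shape: (15, 37, 799)
Output shape: (15, 175, 801)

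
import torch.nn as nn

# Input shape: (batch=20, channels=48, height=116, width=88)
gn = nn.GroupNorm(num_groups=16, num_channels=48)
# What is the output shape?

Input shape: (20, 48, 116, 88)
Output shape: (20, 48, 116, 88)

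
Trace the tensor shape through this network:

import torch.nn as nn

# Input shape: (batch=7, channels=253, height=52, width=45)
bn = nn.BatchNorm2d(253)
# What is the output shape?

Input shape: (7, 253, 52, 45)
Output shape: (7, 253, 52, 45)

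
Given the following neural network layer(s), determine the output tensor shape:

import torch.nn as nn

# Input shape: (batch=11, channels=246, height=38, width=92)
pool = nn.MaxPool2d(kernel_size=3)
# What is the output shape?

Input shape: (11, 246, 38, 92)
Output shape: (11, 246, 12, 30)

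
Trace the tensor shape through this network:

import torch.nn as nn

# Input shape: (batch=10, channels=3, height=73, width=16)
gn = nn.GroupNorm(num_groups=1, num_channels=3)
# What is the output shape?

Input shape: (10, 3, 73, 16)
Output shape: (10, 3, 73, 16)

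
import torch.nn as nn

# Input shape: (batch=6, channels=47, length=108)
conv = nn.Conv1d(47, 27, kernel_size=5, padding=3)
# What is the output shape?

Input shape: (6, 47, 108)
Output shape: (6, 27, 110)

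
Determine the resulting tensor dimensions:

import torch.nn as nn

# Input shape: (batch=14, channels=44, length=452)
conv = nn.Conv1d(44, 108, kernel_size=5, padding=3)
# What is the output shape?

Input shape: (14, 44, 452)
Output shape: (14, 108, 454)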